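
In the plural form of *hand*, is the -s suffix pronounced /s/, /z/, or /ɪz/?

/z/

The stem *hand* ends in a voiced non-sibilant sound.
The plural suffix surfaces as /ɪz/ after sibilants, /s/ after other voiceless consonants, and /z/ after other voiced sounds.
So the plural -s on *hand* is pronounced /z/.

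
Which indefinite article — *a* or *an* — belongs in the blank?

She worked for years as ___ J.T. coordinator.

The indefinite article is chosen by the initial *sound* of the following word, not its spelling.
The initialism *J.T.* is read letter by letter; the first letter, J, is pronounced /dʒeɪ/, which begins with a consonant sound.
So the article is *a*: She worked for years as a J.T. coordinator.

a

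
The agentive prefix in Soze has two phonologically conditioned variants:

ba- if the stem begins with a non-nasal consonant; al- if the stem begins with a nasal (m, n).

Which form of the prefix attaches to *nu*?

al-

The first consonant of *nu* is /n/, which is a nasal, so the prefix is al-.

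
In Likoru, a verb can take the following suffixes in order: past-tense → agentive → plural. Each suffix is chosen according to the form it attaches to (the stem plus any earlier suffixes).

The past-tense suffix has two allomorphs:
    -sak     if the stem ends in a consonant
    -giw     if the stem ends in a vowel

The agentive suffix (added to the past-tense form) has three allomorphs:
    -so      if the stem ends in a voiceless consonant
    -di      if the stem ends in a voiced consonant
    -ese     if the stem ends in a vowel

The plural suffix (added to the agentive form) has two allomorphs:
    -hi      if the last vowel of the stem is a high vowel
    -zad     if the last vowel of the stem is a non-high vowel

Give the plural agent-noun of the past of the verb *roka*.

rokagiwdihi

Since the final sound of *roka* is /a/ (a vowel), it takes -giw, giving *rokagiw*.
Since the final sound of the past-tense form *rokagiw* is /w/ (a voiced consonant), it takes -di, giving *rokagiwdi*.
The agentive form *rokagiwdi* — last vowel /i/ (a high vowel) → -hi → *rokagiwdihi*.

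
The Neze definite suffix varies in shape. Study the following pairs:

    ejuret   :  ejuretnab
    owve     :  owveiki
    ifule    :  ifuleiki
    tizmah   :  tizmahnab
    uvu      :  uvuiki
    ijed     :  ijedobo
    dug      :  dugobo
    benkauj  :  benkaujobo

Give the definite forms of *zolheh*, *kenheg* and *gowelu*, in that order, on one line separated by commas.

Looking at the final sound of each stem: -nab when the stem ends in a voiceless consonant (*ejuret*, *tizmah*); -obo when the stem ends in a voiced consonant (*ijed*, *dug*, *benkauj*); -iki when the stem ends in a vowel (*owve*, *ifule*, *uvu*).
The final sound of *zolheh* is /h/, which is a voiceless consonant, so the suffix is -nab, giving *zolhehnab*.
*kenheg*: final sound = /g/, a voiced consonant → -obo → *kenhegobo*.
*gowelu* — final sound /u/ (a vowel) → -iki → *goweluiki*.

zolhehnab, kenhegobo, goweluiki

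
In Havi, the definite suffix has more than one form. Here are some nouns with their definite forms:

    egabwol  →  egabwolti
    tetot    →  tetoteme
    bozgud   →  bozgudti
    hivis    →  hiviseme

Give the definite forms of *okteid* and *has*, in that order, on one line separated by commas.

okteidti, haseme

The pattern is voicing of the final consonant: -eme when the stem ends in a voiceless consonant (*tetot*, *hivis*); -ti when the stem ends in a voiced consonant (*egabwol*, *bozgud*).
Since the final consonant of *okteid* is /d/ (voiced), it takes -ti, giving *okteidti*.
*has* — final consonant /s/ (voiceless) → -eme → *haseme*.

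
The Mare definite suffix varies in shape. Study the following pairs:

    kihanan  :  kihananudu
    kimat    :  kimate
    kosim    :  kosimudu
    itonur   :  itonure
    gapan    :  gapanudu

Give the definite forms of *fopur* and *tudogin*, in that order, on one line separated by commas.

fopure, tudoginudu

The pattern is nasality of the final consonant: -udu when the stem ends in a nasal (*kihanan*, *kosim*, *gapan*); -e when the stem ends in a non-nasal consonant (*kimat*, *itonur*).
The final consonant of *fopur* is /r/, which is non-nasal, so the suffix is -e, giving *fopure*.
*tudogin*: final consonant = /n/, a nasal → -udu → *tudoginudu*.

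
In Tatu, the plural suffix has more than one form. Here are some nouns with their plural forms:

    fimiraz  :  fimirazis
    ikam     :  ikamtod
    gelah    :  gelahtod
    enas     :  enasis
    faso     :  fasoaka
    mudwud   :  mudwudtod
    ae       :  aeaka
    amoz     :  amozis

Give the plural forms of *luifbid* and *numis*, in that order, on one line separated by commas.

The suffix is conditioned by the final sound: -is when the stem ends in a sibilant (*fimiraz*, *enas*, *amoz*); -tod when the stem ends in a non-sibilant consonant (*ikam*, *gelah*, *mudwud*); -aka when the stem ends in a vowel (*faso*, *ae*).
The final sound of *luifbid* is /d/, which is a non-sibilant consonant, so the suffix is -tod, giving *luifbidtod*.
*numis* — final sound /s/ (a sibilant) → -is → *numisis*.

luifbidtod, numisis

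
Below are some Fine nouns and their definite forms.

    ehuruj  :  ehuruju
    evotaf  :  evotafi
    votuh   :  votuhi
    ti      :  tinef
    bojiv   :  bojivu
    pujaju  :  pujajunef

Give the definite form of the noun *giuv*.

The pattern is voicing of the final sound: -i when the stem ends in a voiceless consonant (*evotaf*, *votuh*); -u when the stem ends in a voiced consonant (*ehuruj*, *bojiv*); -nef when the stem ends in a vowel (*ti*, *pujaju*).
*giuv*: final sound = /v/, a voiced consonant → -u → *giuvu*.

giuvu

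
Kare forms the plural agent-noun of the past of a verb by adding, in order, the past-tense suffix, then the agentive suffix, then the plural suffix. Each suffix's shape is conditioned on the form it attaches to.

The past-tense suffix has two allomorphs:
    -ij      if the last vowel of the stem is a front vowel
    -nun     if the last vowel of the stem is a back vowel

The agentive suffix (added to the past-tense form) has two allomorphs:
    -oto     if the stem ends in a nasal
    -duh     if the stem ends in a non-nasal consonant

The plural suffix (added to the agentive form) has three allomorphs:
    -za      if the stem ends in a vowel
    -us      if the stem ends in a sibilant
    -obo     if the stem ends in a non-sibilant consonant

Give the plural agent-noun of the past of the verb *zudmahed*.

*zudmahed*: last vowel = /e/, a front vowel → -ij → *zudmahedij*.
The past-tense form *zudmahedij* — final consonant /j/ (non-nasal) → -duh → *zudmahedijduh*.
Since the final sound of the agentive form *zudmahedijduh* is /h/ (a non-sibilant consonant), it takes -obo, giving *zudmahedijduhobo*.

zudmahedijduhobo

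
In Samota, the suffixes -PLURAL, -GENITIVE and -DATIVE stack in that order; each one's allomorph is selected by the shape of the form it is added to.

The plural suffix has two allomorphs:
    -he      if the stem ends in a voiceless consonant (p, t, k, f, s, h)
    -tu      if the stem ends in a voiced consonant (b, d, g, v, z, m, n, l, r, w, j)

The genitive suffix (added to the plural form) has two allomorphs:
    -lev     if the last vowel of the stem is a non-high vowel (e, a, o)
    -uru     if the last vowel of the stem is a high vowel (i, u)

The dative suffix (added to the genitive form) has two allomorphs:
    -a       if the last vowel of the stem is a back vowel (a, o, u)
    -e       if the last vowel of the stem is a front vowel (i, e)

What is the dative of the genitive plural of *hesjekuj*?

hesjekujtuurua

*hesjekuj*: final consonant = /j/, voiced → -tu → *hesjekujtu*.
The last vowel of the plural form *hesjekujtu* is /u/, which is a high vowel, so the genitive suffix is -uru, giving *hesjekujtuuru*.
The last vowel of the genitive form *hesjekujtuuru* is /u/, which is a back vowel, so the dative suffix is -a, giving *hesjekujtuurua*.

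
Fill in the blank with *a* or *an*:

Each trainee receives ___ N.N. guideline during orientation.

The indefinite article is chosen by the initial *sound* of the following word, not its spelling.
The initialism *N.N.* is read letter by letter; the first letter, N, is pronounced /ɛn/, which begins with a vowel sound.
So the article is *an*: Each trainee receives an N.N. guideline during orientation.

an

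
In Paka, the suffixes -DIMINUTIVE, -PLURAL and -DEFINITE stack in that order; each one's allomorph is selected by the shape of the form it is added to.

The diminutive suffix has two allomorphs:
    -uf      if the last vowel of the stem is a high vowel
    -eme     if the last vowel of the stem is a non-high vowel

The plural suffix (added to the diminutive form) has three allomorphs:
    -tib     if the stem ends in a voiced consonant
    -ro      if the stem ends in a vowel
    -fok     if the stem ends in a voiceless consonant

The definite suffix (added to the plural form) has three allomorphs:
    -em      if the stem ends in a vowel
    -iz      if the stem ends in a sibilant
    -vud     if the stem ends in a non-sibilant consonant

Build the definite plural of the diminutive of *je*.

Since the last vowel of *je* is /e/ (a non-high vowel), it takes -eme, giving *jeeme*.
The diminutive form *jeeme*: final sound = /e/, a vowel → -ro → *jeemero*.
The plural form *jeemero*: final sound = /o/, a vowel → -em → *jeemeroem*.

jeemeroem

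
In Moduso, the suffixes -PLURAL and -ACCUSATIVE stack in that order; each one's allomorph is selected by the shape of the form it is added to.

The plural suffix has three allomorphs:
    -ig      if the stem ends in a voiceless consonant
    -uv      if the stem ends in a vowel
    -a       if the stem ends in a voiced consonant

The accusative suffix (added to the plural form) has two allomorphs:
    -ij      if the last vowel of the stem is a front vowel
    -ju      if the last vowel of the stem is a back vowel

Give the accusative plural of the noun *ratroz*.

ratrozaju

*ratroz*: final sound = /z/, a voiced consonant → -a → *ratroza*.
The last vowel of the plural form *ratroza* is /a/, which is a back vowel, so the accusative suffix is -ju, giving *ratrozaju*.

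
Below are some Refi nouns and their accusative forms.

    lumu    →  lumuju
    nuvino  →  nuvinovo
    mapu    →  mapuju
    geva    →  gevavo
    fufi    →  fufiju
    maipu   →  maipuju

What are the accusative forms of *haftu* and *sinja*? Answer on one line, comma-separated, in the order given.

haftuju, sinjavo

The alternation tracks the last vowel of the stem — -ju when the last vowel of the stem is a high vowel (*lumu*, *mapu*, *fufi*, *maipu*); -vo when the last vowel of the stem is a non-high vowel (*nuvino*, *geva*).
*haftu* — last vowel /u/ (a high vowel) → -ju → *haftuju*.
Since the last vowel of *sinja* is /a/ (a non-high vowel), it takes -vo, giving *sinjavo*.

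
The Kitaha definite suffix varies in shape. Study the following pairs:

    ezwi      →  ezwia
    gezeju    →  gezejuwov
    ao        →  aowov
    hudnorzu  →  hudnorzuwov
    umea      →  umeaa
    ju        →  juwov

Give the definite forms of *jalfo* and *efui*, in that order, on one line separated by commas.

The pattern is rounding harmony: -wov when the last vowel of the stem is a rounded vowel (*gezeju*, *ao*, *hudnorzu*, *ju*); -a when the last vowel of the stem is an unrounded vowel (*ezwi*, *umea*).
The last vowel of *jalfo* is /o/, which is a rounded vowel, so the suffix is -wov, giving *jalfowov*.
*efui* — last vowel /i/ (an unrounded vowel) → -a → *efuia*.

jalfowov, efuia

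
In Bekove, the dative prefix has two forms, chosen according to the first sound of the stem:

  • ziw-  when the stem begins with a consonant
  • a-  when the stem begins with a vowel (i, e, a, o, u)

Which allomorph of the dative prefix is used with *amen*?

*amen* — first sound /a/ (a vowel) → a-.

a-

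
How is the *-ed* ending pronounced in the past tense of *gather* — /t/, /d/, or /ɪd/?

/d/

The stem *gather* ends in a voiced sound other than /d/.
The -ed suffix is realized as /ɪd/ after /t, d/; as /t/ after other voiceless consonants; and as /d/ after other voiced sounds.
So -ed on *gather* is pronounced /d/.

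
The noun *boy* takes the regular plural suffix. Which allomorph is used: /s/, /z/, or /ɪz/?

/z/

The stem *boy* ends in a voiced non-sibilant sound.
The plural suffix surfaces as /ɪz/ after sibilants, /s/ after other voiceless consonants, and /z/ after other voiced sounds.
So the plural -s on *boy* is pronounced /z/.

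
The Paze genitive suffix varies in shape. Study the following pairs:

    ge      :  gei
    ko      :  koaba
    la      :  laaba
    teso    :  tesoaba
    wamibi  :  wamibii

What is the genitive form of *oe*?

oei

The pattern is front/back vowel harmony: -i when the last vowel of the stem is a front vowel (*ge*, *wamibi*); -aba when the last vowel of the stem is a back vowel (*ko*, *la*, *teso*).
*oe*: last vowel = /e/, a front vowel → -i → *oei*.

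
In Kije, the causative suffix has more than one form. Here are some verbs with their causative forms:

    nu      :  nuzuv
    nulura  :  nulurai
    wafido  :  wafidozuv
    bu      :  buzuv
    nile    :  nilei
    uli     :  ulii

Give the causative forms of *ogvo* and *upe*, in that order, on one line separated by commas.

ogvozuv, upei

The alternation tracks the last vowel of the stem — -zuv when the last vowel of the stem is a rounded vowel (*nu*, *wafido*, *bu*); -i when the last vowel of the stem is an unrounded vowel (*nulura*, *nile*, *uli*).
Since the last vowel of *ogvo* is /o/ (a rounded vowel), it takes -zuv, giving *ogvozuv*.
Since the last vowel of *upe* is /e/ (an unrounded vowel), it takes -i, giving *upei*.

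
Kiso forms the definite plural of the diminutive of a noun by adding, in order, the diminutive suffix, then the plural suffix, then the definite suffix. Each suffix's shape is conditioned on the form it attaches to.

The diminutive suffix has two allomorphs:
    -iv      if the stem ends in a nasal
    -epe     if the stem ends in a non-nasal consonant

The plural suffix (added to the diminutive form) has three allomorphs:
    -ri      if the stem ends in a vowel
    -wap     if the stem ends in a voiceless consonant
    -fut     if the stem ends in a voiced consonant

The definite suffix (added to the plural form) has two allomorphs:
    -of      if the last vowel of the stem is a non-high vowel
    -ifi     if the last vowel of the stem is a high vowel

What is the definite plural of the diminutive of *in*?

*in* — final consonant /n/ (a nasal) → -iv → *iniv*.
Since the final sound of the diminutive form *iniv* is /v/ (a voiced consonant), it takes -fut, giving *inivfut*.
Since the last vowel of the plural form *inivfut* is /u/ (a high vowel), it takes -ifi, giving *inivfutifi*.

inivfutifi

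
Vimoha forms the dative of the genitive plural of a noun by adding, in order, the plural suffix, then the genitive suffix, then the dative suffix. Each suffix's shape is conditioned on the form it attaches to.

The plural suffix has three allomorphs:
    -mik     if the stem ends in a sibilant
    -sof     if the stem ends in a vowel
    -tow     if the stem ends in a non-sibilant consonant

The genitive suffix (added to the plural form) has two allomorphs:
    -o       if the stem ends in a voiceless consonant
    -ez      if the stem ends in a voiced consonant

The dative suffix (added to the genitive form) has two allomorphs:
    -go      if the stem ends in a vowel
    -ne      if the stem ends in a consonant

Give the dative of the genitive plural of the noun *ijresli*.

The final sound of *ijresli* is /i/, which is a vowel, so the plural suffix is -sof, giving *ijreslisof*.
The plural form *ijreslisof* — final consonant /f/ (voiceless) → -o → *ijreslisofo*.
The final sound of the genitive form *ijreslisofo* is /o/, which is a vowel, so the dative suffix is -go, giving *ijreslisofogo*.

ijreslisofogo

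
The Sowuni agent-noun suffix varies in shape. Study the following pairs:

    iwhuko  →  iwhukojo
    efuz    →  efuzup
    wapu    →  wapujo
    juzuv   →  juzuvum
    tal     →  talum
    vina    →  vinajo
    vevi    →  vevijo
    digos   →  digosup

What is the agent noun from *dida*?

didajo

The pattern is sibilance of the final sound: -up when the stem ends in a sibilant (*efuz*, *digos*); -um when the stem ends in a non-sibilant consonant (*juzuv*, *tal*); -jo when the stem ends in a vowel (*iwhuko*, *wapu*, *vina*, *vevi*).
Since the final sound of *dida* is /a/ (a vowel), it takes -jo, giving *didajo*.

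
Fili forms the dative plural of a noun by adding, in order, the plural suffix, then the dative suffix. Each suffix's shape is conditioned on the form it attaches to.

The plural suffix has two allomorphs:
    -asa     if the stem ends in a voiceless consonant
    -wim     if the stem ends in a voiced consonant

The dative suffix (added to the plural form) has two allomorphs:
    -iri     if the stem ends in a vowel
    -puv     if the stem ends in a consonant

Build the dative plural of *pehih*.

pehihasairi

The final consonant of *pehih* is /h/, which is voiceless, so the plural suffix is -asa, giving *pehihasa*.
The plural form *pehihasa* — final sound /a/ (a vowel) → -iri → *pehihasairi*.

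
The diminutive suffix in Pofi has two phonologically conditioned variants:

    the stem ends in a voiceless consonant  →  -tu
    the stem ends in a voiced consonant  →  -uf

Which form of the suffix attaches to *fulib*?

Since the final consonant of *fulib* is /b/ (voiced), it takes -uf.

-uf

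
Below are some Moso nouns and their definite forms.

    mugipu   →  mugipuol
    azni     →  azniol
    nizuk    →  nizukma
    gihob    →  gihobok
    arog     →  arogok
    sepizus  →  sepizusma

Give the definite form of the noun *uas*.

uasma

The alternation tracks the final sound of the stem — -ma when the stem ends in a voiceless consonant (*nizuk*, *sepizus*); -ok when the stem ends in a voiced consonant (*gihob*, *arog*); -ol when the stem ends in a vowel (*mugipu*, *azni*).
Since the final sound of *uas* is /s/ (a voiceless consonant), it takes -ma, giving *uasma*.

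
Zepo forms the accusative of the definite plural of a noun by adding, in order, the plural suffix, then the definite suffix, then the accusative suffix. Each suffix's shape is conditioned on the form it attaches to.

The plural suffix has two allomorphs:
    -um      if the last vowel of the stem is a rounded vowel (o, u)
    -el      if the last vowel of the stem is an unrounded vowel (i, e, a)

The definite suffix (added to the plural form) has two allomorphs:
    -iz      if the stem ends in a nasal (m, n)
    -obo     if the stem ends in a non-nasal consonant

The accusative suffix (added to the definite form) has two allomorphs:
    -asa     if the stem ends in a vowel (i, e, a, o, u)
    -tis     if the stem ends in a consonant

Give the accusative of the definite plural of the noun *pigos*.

pigosumiztis

The last vowel of *pigos* is /o/, which is a rounded vowel, so the plural suffix is -um, giving *pigosum*.
The plural form *pigosum* — final consonant /m/ (a nasal) → -iz → *pigosumiz*.
The definite form *pigosumiz*: final sound = /z/, a consonant → -tis → *pigosumiztis*.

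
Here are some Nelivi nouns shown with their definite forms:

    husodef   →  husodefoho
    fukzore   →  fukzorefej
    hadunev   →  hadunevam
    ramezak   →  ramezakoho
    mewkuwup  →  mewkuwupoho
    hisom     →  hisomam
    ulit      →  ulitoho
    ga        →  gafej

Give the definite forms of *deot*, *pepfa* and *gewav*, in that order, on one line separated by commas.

deotoho, pepfafej, gewavam

The alternation tracks the final sound of the stem — -oho when the stem ends in a voiceless consonant (*husodef*, *ramezak*, *mewkuwup*, *ulit*); -am when the stem ends in a voiced consonant (*hadunev*, *hisom*); -fej when the stem ends in a vowel (*fukzore*, *ga*).
*deot*: final sound = /t/, a voiceless consonant → -oho → *deotoho*.
The final sound of *pepfa* is /a/, which is a vowel, so the suffix is -fej, giving *pepfafej*.
*gewav* — final sound /v/ (a voiced consonant) → -am → *gewavam*.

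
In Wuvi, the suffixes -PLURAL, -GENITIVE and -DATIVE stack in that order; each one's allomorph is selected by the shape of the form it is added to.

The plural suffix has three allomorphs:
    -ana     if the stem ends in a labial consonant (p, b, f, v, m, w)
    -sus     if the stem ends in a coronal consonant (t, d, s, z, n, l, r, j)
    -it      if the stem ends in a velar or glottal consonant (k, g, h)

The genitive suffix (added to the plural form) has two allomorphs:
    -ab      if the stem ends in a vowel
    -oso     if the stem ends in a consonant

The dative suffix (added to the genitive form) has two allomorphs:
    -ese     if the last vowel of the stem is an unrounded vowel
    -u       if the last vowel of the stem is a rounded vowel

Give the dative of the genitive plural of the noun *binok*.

The final consonant of *binok* is /k/, which is velar/glottal, so the plural suffix is -it, giving *binokit*.
The final sound of the plural form *binokit* is /t/, which is a consonant, so the genitive suffix is -oso, giving *binokitoso*.
The genitive form *binokitoso* — last vowel /o/ (a rounded vowel) → -u → *binokitosou*.

binokitosou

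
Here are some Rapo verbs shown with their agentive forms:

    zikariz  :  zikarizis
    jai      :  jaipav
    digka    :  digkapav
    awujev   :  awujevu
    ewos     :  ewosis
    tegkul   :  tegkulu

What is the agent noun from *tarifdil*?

tarifdilu

The alternation tracks the final sound of the stem — -is when the stem ends in a sibilant (*zikariz*, *ewos*); -u when the stem ends in a non-sibilant consonant (*awujev*, *tegkul*); -pav when the stem ends in a vowel (*jai*, *digka*).
*tarifdil* — final sound /l/ (a non-sibilant consonant) → -u → *tarifdilu*.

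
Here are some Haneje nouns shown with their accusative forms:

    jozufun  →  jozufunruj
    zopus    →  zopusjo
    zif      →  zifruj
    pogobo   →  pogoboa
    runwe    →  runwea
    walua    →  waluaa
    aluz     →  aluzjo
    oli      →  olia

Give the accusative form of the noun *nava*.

The pattern is sibilance of the final sound: -jo when the stem ends in a sibilant (*zopus*, *aluz*); -ruj when the stem ends in a non-sibilant consonant (*jozufun*, *zif*); -a when the stem ends in a vowel (*pogobo*, *runwe*, *walua*, *oli*).
*nava* — final sound /a/ (a vowel) → -a → *navaa*.

navaa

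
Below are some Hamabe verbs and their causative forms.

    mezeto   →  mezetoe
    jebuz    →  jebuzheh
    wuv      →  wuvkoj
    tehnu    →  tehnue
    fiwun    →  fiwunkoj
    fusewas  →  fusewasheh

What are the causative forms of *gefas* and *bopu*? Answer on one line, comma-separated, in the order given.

The suffix is conditioned by the final sound: -heh when the stem ends in a sibilant (*jebuz*, *fusewas*); -koj when the stem ends in a non-sibilant consonant (*wuv*, *fiwun*); -e when the stem ends in a vowel (*mezeto*, *tehnu*).
Since the final sound of *gefas* is /s/ (a sibilant), it takes -heh, giving *gefasheh*.
The final sound of *bopu* is /u/, which is a vowel, so the suffix is -e, giving *bopue*.

gefasheh, bopue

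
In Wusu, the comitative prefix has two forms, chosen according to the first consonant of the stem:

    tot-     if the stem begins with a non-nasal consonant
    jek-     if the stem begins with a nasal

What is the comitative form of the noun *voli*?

totvoli

The first consonant of *voli* is /v/, which is non-nasal, so the prefix is tot-, giving *totvoli*.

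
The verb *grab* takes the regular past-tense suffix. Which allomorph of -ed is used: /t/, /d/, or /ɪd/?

/d/

The stem *grab* ends in a voiced sound other than /d/.
The -ed suffix is realized as /ɪd/ after /t, d/; as /t/ after other voiceless consonants; and as /d/ after other voiced sounds.
So -ed on *grab* is pronounced /d/.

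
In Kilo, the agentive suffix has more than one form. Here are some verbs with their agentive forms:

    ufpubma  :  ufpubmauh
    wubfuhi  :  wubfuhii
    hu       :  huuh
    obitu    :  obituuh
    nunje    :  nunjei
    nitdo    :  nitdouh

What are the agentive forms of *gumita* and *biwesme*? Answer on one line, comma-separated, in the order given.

gumitauh, biwesmei

The alternation tracks the last vowel of the stem — -i when the last vowel of the stem is a front vowel (*wubfuhi*, *nunje*); -uh when the last vowel of the stem is a back vowel (*ufpubma*, *hu*, *obitu*, *nitdo*).
*gumita* — last vowel /a/ (a back vowel) → -uh → *gumitauh*.
*biwesme* — last vowel /e/ (a front vowel) → -i → *biwesmei*.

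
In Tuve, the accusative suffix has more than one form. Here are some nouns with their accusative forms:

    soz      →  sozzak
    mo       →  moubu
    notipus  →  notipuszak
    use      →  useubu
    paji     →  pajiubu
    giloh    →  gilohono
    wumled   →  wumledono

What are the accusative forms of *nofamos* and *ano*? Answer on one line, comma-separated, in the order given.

The pattern is sibilance of the final sound: -zak when the stem ends in a sibilant (*soz*, *notipus*); -ono when the stem ends in a non-sibilant consonant (*giloh*, *wumled*); -ubu when the stem ends in a vowel (*mo*, *use*, *paji*).
*nofamos*: final sound = /s/, a sibilant → -zak → *nofamoszak*.
The final sound of *ano* is /o/, which is a vowel, so the suffix is -ubu, giving *anoubu*.

nofamoszak, anoubu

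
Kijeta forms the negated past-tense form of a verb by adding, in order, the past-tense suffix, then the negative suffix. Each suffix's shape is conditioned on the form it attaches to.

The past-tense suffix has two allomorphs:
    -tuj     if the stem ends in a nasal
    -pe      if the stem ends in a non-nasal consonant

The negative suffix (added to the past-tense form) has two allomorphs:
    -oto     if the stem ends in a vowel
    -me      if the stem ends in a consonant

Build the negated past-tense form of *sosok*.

*sosok*: final consonant = /k/, non-nasal → -pe → *sosokpe*.
The past-tense form *sosokpe*: final sound = /e/, a vowel → -oto → *sosokpeoto*.

sosokpeoto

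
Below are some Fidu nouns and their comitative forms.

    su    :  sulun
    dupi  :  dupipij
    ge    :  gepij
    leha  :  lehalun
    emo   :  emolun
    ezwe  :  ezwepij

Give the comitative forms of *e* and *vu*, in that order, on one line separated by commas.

epij, vulun

The pattern is front/back vowel harmony: -pij when the last vowel of the stem is a front vowel (*dupi*, *ge*, *ezwe*); -lun when the last vowel of the stem is a back vowel (*su*, *leha*, *emo*).
Since the last vowel of *e* is /e/ (a front vowel), it takes -pij, giving *epij*.
*vu*: last vowel = /u/, a back vowel → -lun → *vulun*.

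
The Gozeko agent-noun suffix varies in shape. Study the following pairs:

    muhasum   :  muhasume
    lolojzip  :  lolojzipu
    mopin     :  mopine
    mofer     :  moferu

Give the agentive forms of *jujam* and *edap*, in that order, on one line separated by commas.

jujame, edapu

The pattern is nasality of the final consonant: -e when the stem ends in a nasal (*muhasum*, *mopin*); -u when the stem ends in a non-nasal consonant (*lolojzip*, *mofer*).
The final consonant of *jujam* is /m/, which is a nasal, so the suffix is -e, giving *jujame*.
The final consonant of *edap* is /p/, which is non-nasal, so the suffix is -u, giving *edapu*.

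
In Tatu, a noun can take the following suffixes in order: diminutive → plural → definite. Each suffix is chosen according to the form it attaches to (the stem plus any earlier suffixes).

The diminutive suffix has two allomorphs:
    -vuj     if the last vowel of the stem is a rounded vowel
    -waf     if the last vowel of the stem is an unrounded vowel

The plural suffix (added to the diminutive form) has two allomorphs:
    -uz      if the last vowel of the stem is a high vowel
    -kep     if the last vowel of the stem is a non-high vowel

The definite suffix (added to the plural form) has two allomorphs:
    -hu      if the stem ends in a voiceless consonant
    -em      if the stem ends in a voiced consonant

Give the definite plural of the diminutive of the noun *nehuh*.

Since the last vowel of *nehuh* is /u/ (a rounded vowel), it takes -vuj, giving *nehuhvuj*.
The diminutive form *nehuhvuj* — last vowel /u/ (a high vowel) → -uz → *nehuhvujuz*.
The final consonant of the plural form *nehuhvujuz* is /z/, which is voiced, so the definite suffix is -em, giving *nehuhvujuzem*.

nehuhvujuzem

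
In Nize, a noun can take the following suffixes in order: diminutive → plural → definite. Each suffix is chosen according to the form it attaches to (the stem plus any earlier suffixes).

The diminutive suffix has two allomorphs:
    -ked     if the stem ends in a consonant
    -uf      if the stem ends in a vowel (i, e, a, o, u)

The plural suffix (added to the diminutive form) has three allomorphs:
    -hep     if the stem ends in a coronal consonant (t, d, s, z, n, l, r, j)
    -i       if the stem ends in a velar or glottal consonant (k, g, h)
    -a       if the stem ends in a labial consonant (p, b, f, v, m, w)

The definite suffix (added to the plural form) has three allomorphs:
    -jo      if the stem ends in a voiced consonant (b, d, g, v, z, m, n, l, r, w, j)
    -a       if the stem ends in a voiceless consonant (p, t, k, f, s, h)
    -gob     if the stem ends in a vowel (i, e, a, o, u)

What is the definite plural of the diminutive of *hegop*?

hegopkedhepa

Since the final sound of *hegop* is /p/ (a consonant), it takes -ked, giving *hegopked*.
The final consonant of the diminutive form *hegopked* is /d/, which is coronal, so the plural suffix is -hep, giving *hegopkedhep*.
Since the final sound of the plural form *hegopkedhep* is /p/ (a voiceless consonant), it takes -a, giving *hegopkedhepa*.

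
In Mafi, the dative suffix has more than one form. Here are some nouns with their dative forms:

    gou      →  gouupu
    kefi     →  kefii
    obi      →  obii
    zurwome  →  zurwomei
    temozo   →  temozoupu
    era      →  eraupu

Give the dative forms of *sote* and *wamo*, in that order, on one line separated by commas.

Looking at the last vowel of each stem: -i when the last vowel of the stem is a front vowel (*kefi*, *obi*, *zurwome*); -upu when the last vowel of the stem is a back vowel (*gou*, *temozo*, *era*).
Since the last vowel of *sote* is /e/ (a front vowel), it takes -i, giving *sotei*.
*wamo*: last vowel = /o/, a back vowel → -upu → *wamoupu*.

sotei, wamoupu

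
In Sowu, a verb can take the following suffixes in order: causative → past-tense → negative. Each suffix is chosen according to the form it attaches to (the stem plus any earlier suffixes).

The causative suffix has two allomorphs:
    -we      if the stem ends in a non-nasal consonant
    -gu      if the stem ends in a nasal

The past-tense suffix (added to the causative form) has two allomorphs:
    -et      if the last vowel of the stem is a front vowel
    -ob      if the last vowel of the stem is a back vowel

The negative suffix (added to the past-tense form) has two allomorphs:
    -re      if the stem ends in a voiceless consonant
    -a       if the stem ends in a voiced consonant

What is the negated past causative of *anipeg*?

anipegweetre

*anipeg*: final consonant = /g/, non-nasal → -we → *anipegwe*.
The causative form *anipegwe*: last vowel = /e/, a front vowel → -et → *anipegweet*.
The past-tense form *anipegweet* — final consonant /t/ (voiceless) → -re → *anipegweetre*.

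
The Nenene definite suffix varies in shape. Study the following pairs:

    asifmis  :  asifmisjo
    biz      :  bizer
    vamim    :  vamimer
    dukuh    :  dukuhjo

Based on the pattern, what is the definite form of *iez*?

The suffix is conditioned by the final consonant: -jo when the stem ends in a voiceless consonant (*asifmis*, *dukuh*); -er when the stem ends in a voiced consonant (*biz*, *vamim*).
*iez*: final consonant = /z/, voiced → -er → *iezer*.

iezer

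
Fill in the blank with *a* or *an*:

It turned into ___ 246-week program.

The indefinite article is chosen by the initial *sound* of the following word, not its spelling.
The number *246* is spoken "two hundred …", beginning with /tuː/ — a consonant sound.
So the article is *a*: It turned into a 246-week program.

a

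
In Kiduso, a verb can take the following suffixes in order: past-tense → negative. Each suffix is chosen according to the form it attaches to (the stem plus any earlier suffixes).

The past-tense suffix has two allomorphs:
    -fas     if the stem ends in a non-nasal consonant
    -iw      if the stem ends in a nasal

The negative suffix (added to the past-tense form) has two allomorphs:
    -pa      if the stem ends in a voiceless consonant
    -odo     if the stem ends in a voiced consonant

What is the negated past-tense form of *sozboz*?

sozbozfaspa

*sozboz* — final consonant /z/ (non-nasal) → -fas → *sozbozfas*.
The final consonant of the past-tense form *sozbozfas* is /s/, which is voiceless, so the negative suffix is -pa, giving *sozbozfaspa*.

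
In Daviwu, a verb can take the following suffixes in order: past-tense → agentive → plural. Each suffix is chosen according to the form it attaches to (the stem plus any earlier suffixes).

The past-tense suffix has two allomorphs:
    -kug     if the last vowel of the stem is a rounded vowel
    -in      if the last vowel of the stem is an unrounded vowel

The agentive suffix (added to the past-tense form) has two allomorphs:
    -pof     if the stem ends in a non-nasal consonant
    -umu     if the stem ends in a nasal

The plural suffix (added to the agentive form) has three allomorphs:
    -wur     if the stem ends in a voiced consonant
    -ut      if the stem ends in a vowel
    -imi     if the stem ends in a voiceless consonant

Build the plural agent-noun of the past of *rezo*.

The last vowel of *rezo* is /o/, which is a rounded vowel, so the past-tense suffix is -kug, giving *rezokug*.
The past-tense form *rezokug*: final consonant = /g/, non-nasal → -pof → *rezokugpof*.
The final sound of the agentive form *rezokugpof* is /f/, which is a voiceless consonant, so the plural suffix is -imi, giving *rezokugpofimi*.

rezokugpofimi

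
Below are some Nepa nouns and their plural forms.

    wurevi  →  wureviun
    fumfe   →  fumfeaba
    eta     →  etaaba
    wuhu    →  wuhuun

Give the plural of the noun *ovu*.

Looking at the last vowel of each stem: -un when the last vowel of the stem is a high vowel (*wurevi*, *wuhu*); -aba when the last vowel of the stem is a non-high vowel (*fumfe*, *eta*).
*ovu* — last vowel /u/ (a high vowel) → -un → *ovuun*.

ovuun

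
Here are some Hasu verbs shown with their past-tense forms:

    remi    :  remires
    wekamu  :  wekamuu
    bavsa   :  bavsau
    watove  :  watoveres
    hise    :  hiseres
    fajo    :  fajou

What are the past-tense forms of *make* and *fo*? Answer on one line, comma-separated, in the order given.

makeres, fou

The alternation tracks the last vowel of the stem — -res when the last vowel of the stem is a front vowel (*remi*, *watove*, *hise*); -u when the last vowel of the stem is a back vowel (*wekamu*, *bavsa*, *fajo*).
Since the last vowel of *make* is /e/ (a front vowel), it takes -res, giving *makeres*.
*fo* — last vowel /o/ (a back vowel) → -u → *fou*.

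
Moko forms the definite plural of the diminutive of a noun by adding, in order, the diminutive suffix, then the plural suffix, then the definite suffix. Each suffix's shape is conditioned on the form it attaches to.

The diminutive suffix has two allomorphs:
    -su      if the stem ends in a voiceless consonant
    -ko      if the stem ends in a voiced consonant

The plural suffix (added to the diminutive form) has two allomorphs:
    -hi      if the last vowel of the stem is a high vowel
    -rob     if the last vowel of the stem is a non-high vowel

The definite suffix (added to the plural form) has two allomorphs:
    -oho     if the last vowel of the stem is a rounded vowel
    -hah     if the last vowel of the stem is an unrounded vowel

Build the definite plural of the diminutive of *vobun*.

*vobun* — final consonant /n/ (voiced) → -ko → *vobunko*.
Since the last vowel of the diminutive form *vobunko* is /o/ (a non-high vowel), it takes -rob, giving *vobunkorob*.
The last vowel of the plural form *vobunkorob* is /o/, which is a rounded vowel, so the definite suffix is -oho, giving *vobunkoroboho*.

vobunkoroboho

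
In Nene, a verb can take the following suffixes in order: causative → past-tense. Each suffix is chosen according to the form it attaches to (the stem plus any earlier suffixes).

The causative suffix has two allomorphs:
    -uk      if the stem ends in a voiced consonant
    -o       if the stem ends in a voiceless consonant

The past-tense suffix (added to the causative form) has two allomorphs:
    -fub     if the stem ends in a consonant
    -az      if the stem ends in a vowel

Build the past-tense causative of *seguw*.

seguwukfub

*seguw*: final consonant = /w/, voiced → -uk → *seguwuk*.
The final sound of the causative form *seguwuk* is /k/, which is a consonant, so the past-tense suffix is -fub, giving *seguwukfub*.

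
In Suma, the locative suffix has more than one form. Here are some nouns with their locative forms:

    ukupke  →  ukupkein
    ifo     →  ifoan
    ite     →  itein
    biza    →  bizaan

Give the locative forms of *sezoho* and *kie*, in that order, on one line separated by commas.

sezohoan, kiein

The pattern is front/back vowel harmony: -in when the last vowel of the stem is a front vowel (*ukupke*, *ite*); -an when the last vowel of the stem is a back vowel (*ifo*, *biza*).
Since the last vowel of *sezoho* is /o/ (a back vowel), it takes -an, giving *sezohoan*.
*kie*: last vowel = /e/, a front vowel → -in → *kiein*.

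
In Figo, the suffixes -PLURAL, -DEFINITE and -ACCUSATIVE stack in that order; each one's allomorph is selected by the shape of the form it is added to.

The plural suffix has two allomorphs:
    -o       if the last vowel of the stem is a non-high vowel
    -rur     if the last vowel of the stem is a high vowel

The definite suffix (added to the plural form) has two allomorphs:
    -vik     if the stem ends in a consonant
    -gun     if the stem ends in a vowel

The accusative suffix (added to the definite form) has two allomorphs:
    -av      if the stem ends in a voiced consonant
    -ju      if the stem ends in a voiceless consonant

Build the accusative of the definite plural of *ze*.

zeogunav

The last vowel of *ze* is /e/, which is a non-high vowel, so the plural suffix is -o, giving *zeo*.
The final sound of the plural form *zeo* is /o/, which is a vowel, so the definite suffix is -gun, giving *zeogun*.
Since the final consonant of the definite form *zeogun* is /n/ (voiced), it takes -av, giving *zeogunav*.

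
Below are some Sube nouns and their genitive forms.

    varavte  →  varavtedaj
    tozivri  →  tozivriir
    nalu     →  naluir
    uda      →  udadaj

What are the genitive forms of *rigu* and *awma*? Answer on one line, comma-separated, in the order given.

The alternation tracks the last vowel of the stem — -ir when the last vowel of the stem is a high vowel (*tozivri*, *nalu*); -daj when the last vowel of the stem is a non-high vowel (*varavte*, *uda*).
*rigu*: last vowel = /u/, a high vowel → -ir → *riguir*.
The last vowel of *awma* is /a/, which is a non-high vowel, so the suffix is -daj, giving *awmadaj*.

riguir, awmadaj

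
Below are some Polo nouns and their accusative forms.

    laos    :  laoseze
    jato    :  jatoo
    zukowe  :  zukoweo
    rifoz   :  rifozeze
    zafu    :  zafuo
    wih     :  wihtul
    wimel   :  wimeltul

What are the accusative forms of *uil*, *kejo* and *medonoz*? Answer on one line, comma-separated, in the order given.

The alternation tracks the final sound of the stem — -eze when the stem ends in a sibilant (*laos*, *rifoz*); -tul when the stem ends in a non-sibilant consonant (*wih*, *wimel*); -o when the stem ends in a vowel (*jato*, *zukowe*, *zafu*).
*uil* — final sound /l/ (a non-sibilant consonant) → -tul → *uiltul*.
Since the final sound of *kejo* is /o/ (a vowel), it takes -o, giving *kejoo*.
The final sound of *medonoz* is /z/, which is a sibilant, so the suffix is -eze, giving *medonozeze*.

uiltul, kejoo, medonozeze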